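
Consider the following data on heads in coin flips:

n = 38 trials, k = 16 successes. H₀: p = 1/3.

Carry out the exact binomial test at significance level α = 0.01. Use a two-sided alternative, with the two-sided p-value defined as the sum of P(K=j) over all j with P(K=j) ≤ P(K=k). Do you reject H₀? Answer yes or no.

reject H₀: no

Exact binomial: n=38, k=16, p₀=1/3=0.3333
P(X=j) = C(n,j)·p₀^j·(1−p₀)^(n−j); p = Σ P(X=j) over j with P(X=j) ≤ P(X=16)
p-value (two-sided) = 0.30132
At α=0.01: p ≥ α → fail to reject H₀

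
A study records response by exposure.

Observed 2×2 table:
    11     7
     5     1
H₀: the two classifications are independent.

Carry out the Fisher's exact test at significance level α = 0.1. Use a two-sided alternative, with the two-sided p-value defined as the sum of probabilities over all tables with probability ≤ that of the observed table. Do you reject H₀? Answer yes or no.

Margins: r₁=18, r₂=6, c₁=16, c₂=8, n=24
p_obs = C(18,11)·C(6,5)/C(24,16); sum pmf over tables with pmf ≤ p_obs
p-value (two-sided) = 0.62139
At α=0.1: p ≥ α → fail to reject H₀

reject H₀: no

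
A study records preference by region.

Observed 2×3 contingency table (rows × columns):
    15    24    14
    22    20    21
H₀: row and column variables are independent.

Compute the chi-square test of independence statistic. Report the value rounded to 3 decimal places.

test statistic = 2.243

Row totals [53, 63], col totals [37, 44, 35], n=116
χ² = (15−16.91)²/16.91 + (24−20.10)²/20.10 + (14−15.99)²/15.99 + (22−20.09)²/20.09 + (20−23.90)²/23.90 + (21−19.01)²/19.01 = 2.2426
df = 2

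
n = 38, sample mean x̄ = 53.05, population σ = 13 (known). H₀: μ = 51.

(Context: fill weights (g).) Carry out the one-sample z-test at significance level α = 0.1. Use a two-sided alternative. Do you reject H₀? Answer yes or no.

SE = σ/√n = 13/√38 = 2.1089
z = (x̄−μ₀)/SE = (53.05−51)/2.1089 = 0.9721
p-value (two-sided) = 0.33101
At α=0.1: p ≥ α → fail to reject H₀

reject H₀: no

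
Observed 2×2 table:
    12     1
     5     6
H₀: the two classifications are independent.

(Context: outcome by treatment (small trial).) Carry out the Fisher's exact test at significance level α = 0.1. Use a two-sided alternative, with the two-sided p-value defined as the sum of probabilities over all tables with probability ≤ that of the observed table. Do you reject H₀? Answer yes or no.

Margins: r₁=13, r₂=11, c₁=17, c₂=7, n=24
p_obs = C(13,12)·C(11,5)/C(24,17); sum pmf over tables with pmf ≤ p_obs
p-value (two-sided) = 0.02326
At α=0.1: p < α → reject H₀

reject H₀: yes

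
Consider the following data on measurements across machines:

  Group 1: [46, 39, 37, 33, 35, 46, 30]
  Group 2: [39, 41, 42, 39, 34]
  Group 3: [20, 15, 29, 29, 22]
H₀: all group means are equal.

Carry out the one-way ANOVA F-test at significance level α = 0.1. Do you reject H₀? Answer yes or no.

reject H₀: yes

Group means [38.00, 39.00, 23.00], grand mean 33.882
SSB = Σnᵢ(x̄ᵢ−x̄)² = 841.765; SSW = ΣΣ(x−x̄ᵢ)² = 412.000
MSB = 841.765/2 = 420.8824; MSW = 412.000/14 = 29.4286
F = MSB/MSW = 14.3018
df = (2, 14)
p-value (upper-tail) = 0.00041
At α=0.1: p < α → reject H₀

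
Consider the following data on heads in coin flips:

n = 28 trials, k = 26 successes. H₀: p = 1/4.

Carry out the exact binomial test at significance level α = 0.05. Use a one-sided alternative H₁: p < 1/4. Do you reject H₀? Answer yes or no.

Exact binomial: n=28, k=26, p₀=1/4=0.2500
P(X≤26) from Σ C(n,i)·p₀^i·(1−p₀)^(n−i)
p-value (one-sided, H₁ less) = 1.00000
At α=0.05: p ≥ α → fail to reject H₀

reject H₀: no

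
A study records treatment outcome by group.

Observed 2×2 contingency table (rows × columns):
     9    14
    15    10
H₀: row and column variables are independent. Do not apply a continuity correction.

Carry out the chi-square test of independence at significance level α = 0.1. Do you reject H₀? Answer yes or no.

Row totals [23, 25], col totals [24, 24], n=48
χ² = (9−11.50)²/11.50 + (14−11.50)²/11.50 + (15−12.50)²/12.50 + (10−12.50)²/12.50 = 2.0870
df = 1
p-value (upper-tail) = 0.14856
At α=0.1: p ≥ α → fail to reject H₀

reject H₀: no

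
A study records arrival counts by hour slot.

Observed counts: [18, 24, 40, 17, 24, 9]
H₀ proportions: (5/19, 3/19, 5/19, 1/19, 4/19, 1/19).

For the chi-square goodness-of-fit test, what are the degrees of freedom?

df = k − 1 = 6 − 1 = 5

degrees of freedom = 5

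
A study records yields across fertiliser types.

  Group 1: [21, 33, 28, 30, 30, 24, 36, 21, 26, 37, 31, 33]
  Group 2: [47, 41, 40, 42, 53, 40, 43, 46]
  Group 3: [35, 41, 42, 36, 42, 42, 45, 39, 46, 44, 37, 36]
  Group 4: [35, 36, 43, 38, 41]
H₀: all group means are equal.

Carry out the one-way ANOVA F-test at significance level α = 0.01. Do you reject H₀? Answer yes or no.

reject H₀: yes

Group means [29.17, 44.00, 40.42, 38.60], grand mean 37.297
SSB = Σnᵢ(x̄ᵢ−x̄)² = 1277.946; SSW = ΣΣ(x−x̄ᵢ)² = 653.783
MSB = 1277.946/3 = 425.9821; MSW = 653.783/33 = 19.8116
F = MSB/MSW = 21.5016
df = (3, 33)
p-value (upper-tail) = 0.00000
At α=0.01: p < α → reject H₀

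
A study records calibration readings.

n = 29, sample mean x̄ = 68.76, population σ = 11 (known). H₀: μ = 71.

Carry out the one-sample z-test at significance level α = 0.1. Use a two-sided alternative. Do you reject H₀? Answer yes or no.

SE = σ/√n = 11/√29 = 2.0426
z = (x̄−μ₀)/SE = (68.76−71)/2.0426 = -1.0966
p-value (two-sided) = 0.27281
At α=0.1: p ≥ α → fail to reject H₀

reject H₀: no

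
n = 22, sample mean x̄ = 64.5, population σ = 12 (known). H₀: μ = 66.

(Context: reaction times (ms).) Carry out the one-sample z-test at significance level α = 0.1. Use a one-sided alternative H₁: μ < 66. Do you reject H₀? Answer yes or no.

SE = σ/√n = 12/√22 = 2.5584
z = (x̄−μ₀)/SE = (64.5−66)/2.5584 = -0.5863
p-value (one-sided, H₁ less) = 0.27884
At α=0.1: p ≥ α → fail to reject H₀

reject H₀: no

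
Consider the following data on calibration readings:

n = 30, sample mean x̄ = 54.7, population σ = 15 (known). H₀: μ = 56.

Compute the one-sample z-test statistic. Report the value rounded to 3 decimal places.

test statistic = -0.475

SE = σ/√n = 15/√30 = 2.7386
z = (x̄−μ₀)/SE = (54.7−56)/2.7386 = -0.4747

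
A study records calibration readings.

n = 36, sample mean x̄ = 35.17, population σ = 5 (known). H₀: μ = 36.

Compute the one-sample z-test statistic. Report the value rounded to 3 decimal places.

SE = σ/√n = 5/√36 = 0.8333
z = (x̄−μ₀)/SE = (35.17−36)/0.8333 = -0.9960

test statistic = -0.996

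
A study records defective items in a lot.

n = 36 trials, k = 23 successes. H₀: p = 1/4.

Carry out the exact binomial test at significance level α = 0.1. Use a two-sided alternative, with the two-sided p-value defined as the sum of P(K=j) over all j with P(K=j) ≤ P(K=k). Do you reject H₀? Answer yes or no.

Exact binomial: n=36, k=23, p₀=1/4=0.2500
P(X=j) = C(n,j)·p₀^j·(1−p₀)^(n−j); p = Σ P(X=j) over j with P(X=j) ≤ P(X=23)
p-value (two-sided) = 0.00000
At α=0.1: p < α → reject H₀

reject H₀: yes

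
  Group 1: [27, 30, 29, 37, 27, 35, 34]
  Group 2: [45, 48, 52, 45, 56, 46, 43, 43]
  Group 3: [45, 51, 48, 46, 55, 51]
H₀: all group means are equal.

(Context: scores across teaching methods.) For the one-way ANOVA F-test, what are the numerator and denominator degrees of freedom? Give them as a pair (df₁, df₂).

degrees of freedom = [2, 18]

k = 3 groups, N = 21 total
df = (k−1, N−k) = (3−1, 21−3) = (2, 18)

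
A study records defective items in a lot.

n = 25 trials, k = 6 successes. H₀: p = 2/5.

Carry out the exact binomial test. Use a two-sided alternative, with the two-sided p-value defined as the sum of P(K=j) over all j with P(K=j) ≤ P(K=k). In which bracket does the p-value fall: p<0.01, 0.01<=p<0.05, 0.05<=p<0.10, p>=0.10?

Exact binomial: n=25, k=6, p₀=2/5=0.4000
P(X=j) = C(n,j)·p₀^j·(1−p₀)^(n−j); p = Σ P(X=j) over j with P(X=j) ≤ P(X=6)
p-value (two-sided) = 0.15137
→ bracket: p>=0.10

p-value bracket: p>=0.10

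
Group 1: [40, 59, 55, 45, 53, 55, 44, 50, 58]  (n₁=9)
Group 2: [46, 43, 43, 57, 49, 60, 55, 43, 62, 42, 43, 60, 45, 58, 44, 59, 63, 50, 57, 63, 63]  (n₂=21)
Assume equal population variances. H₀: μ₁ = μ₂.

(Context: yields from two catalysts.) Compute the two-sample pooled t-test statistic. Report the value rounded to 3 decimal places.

x̄₁=51.000, s₁=6.671, n₁=9
x̄₂=52.619, s₂=8.102, n₂=21
s_p² = [8·6.671² + 20·8.102²]/28 = 59.6054
SE = √(s_p²·(1/9+1/21)) = 3.0759
t = (51.000−52.619)/3.0759 = -0.5264
df = 28

test statistic = -0.526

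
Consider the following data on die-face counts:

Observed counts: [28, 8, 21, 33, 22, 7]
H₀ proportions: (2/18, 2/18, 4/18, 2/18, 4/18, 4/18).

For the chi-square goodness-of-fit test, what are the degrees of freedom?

df = k − 1 = 6 − 1 = 5

degrees of freedom = 5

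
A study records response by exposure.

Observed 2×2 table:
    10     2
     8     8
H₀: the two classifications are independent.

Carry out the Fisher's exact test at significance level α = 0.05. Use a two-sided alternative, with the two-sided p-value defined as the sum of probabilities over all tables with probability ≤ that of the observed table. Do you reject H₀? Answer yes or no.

reject H₀: no

Margins: r₁=12, r₂=16, c₁=18, c₂=10, n=28
p_obs = C(12,10)·C(16,8)/C(28,18); sum pmf over tables with pmf ≤ p_obs
p-value (two-sided) = 0.11439
At α=0.05: p ≥ α → fail to reject H₀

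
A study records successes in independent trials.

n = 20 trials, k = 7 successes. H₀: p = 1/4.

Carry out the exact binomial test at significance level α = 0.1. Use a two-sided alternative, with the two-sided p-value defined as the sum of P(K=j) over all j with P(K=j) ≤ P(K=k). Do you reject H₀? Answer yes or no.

reject H₀: no

Exact binomial: n=20, k=7, p₀=1/4=0.2500
P(X=j) = C(n,j)·p₀^j·(1−p₀)^(n−j); p = Σ P(X=j) over j with P(X=j) ≤ P(X=7)
p-value (two-sided) = 0.30548
At α=0.1: p ≥ α → fail to reject H₀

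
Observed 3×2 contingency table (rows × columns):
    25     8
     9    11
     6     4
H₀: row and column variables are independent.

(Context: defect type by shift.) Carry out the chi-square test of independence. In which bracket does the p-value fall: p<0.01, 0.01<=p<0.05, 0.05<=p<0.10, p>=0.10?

Row totals [33, 20, 10], col totals [40, 23], n=63
χ² = (25−20.95)²/20.95 + (8−12.05)²/12.05 + (9−12.70)²/12.70 + (11−7.30)²/7.30 + (6−6.35)²/6.35 + (4−3.65)²/3.65 = 5.1449
df = 2
p-value (upper-tail) = 0.07635
→ bracket: 0.05<=p<0.10

p-value bracket: 0.05<=p<0.10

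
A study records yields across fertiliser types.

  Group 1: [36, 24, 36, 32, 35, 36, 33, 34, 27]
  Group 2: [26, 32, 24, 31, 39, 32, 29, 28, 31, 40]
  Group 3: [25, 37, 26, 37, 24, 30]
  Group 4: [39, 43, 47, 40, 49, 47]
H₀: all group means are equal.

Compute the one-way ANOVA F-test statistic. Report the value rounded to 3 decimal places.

Group means [32.56, 31.20, 29.83, 44.17], grand mean 33.839
SSB = Σnᵢ(x̄ᵢ−x̄)² = 820.705; SSW = ΣΣ(x−x̄ᵢ)² = 641.489
MSB = 820.705/3 = 273.5682; MSW = 641.489/27 = 23.7588
F = MSB/MSW = 11.5144
df = (3, 27)

test statistic = 11.514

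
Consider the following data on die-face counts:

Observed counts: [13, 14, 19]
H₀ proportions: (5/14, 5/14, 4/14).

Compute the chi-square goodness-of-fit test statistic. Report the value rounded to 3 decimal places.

n = 46; E_i = n·p_i = [16.43, 16.43, 13.14]
χ² = (13−16.43)²/16.43 + (14−16.43)²/16.43 + (19−13.14)²/13.14 = 3.6848
df = 2

test statistic = 3.685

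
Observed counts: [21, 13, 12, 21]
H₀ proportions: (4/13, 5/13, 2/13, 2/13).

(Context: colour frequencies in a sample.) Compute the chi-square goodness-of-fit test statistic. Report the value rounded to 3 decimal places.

test statistic = 17.704

n = 67; E_i = n·p_i = [20.62, 25.77, 10.31, 10.31]
χ² = (21−20.62)²/20.62 + (13−25.77)²/25.77 + (12−10.31)²/10.31 + (21−10.31)²/10.31 = 17.7037
df = 3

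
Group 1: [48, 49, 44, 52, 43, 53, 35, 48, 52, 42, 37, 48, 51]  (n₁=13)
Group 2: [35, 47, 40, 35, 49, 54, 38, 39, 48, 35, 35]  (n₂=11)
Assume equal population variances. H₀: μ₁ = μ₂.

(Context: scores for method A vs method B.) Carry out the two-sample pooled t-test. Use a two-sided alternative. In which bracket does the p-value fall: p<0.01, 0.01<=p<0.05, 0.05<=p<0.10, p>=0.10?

x̄₁=46.308, s₁=5.750, n₁=13
x̄₂=41.364, s₂=6.889, n₂=11
s_p² = [12·5.750² + 10·6.889²]/22 = 39.6052
SE = √(s_p²·(1/13+1/11)) = 2.5782
t = (46.308−41.364)/2.5782 = 1.9177
df = 22
p-value (two-sided) = 0.06823
→ bracket: 0.05<=p<0.10

p-value bracket: 0.05<=p<0.10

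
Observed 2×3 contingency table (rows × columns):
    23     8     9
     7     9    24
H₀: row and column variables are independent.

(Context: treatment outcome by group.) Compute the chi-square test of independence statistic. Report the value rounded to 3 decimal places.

Row totals [40, 40], col totals [30, 17, 33], n=80
χ² = (23−15.00)²/15.00 + (8−8.50)²/8.50 + (9−16.50)²/16.50 + (7−15.00)²/15.00 + (9−8.50)²/8.50 + (24−16.50)²/16.50 = 15.4103
df = 2

test statistic = 15.410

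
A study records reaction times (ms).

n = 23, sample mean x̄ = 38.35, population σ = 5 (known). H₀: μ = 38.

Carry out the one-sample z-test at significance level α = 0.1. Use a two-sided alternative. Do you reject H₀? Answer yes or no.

SE = σ/√n = 5/√23 = 1.0426
z = (x̄−μ₀)/SE = (38.35−38)/1.0426 = 0.3357
p-value (two-sided) = 0.73709
At α=0.1: p ≥ α → fail to reject H₀

reject H₀: no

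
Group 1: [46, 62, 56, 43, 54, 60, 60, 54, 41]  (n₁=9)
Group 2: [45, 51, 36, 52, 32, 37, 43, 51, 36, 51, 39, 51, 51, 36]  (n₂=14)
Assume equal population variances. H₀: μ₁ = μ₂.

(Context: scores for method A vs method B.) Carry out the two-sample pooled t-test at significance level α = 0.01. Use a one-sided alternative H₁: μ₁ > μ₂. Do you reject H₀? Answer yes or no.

reject H₀: yes

x̄₁=52.889, s₁=7.769, n₁=9
x̄₂=43.643, s₂=7.438, n₂=14
s_p² = [8·7.769² + 13·7.438²]/21 = 57.2430
SE = √(s_p²·(1/9+1/14)) = 3.2325
t = (52.889−43.643)/3.2325 = 2.8603
df = 21
p-value (one-sided, H₁ greater) = 0.00468
At α=0.01: p < α → reject H₀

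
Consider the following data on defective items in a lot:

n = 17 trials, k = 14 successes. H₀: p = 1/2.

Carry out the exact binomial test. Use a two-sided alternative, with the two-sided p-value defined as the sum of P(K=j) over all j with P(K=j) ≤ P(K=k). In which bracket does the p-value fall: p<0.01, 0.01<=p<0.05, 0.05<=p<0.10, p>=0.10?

p-value bracket: 0.01<=p<0.05

Exact binomial: n=17, k=14, p₀=1/2=0.5000
P(X=j) = C(n,j)·p₀^j·(1−p₀)^(n−j); p = Σ P(X=j) over j with P(X=j) ≤ P(X=14)
p-value (two-sided) = 0.01273
→ bracket: 0.01<=p<0.05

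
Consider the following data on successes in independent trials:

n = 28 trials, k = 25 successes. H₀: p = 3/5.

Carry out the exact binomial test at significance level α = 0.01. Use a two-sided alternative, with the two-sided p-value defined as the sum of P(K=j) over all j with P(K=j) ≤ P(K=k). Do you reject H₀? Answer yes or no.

Exact binomial: n=28, k=25, p₀=3/5=0.6000
P(X=j) = C(n,j)·p₀^j·(1−p₀)^(n−j); p = Σ P(X=j) over j with P(X=j) ≤ P(X=25)
p-value (two-sided) = 0.00147
At α=0.01: p < α → reject H₀

reject H₀: yes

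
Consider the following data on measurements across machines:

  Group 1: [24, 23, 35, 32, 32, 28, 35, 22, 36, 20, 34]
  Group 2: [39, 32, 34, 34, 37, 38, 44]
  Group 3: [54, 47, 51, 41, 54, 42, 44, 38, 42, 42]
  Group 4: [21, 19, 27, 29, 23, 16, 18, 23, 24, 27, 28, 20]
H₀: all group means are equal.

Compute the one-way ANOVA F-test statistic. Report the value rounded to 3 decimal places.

Group means [29.18, 36.86, 45.50, 22.92], grand mean 32.725
SSB = Σnᵢ(x̄ᵢ−x̄)² = 3044.065; SSW = ΣΣ(x−x̄ᵢ)² = 941.910
MSB = 3044.065/3 = 1014.6883; MSW = 941.910/36 = 26.1642
F = MSB/MSW = 38.7816
df = (3, 36)

test statistic = 38.782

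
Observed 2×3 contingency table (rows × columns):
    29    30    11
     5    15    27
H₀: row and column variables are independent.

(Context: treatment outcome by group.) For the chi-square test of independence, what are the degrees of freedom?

df = (r−1)(c−1) = (2−1)·(3−1) = 2

degrees of freedom = 2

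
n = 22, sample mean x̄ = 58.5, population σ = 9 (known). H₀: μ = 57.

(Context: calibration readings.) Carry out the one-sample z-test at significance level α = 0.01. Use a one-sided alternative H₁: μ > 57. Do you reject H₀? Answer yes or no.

SE = σ/√n = 9/√22 = 1.9188
z = (x̄−μ₀)/SE = (58.5−57)/1.9188 = 0.7817
p-value (one-sided, H₁ greater) = 0.21718
At α=0.01: p ≥ α → fail to reject H₀

reject H₀: no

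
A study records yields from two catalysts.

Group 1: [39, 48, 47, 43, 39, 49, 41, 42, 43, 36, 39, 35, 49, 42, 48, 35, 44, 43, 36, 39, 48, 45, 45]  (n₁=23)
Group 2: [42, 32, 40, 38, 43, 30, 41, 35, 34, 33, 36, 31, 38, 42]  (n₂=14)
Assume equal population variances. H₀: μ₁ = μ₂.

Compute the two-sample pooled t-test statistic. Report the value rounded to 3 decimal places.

test statistic = 3.667

x̄₁=42.391, s₁=4.570, n₁=23
x̄₂=36.786, s₂=4.406, n₂=14
s_p² = [22·4.570² + 13·4.406²]/35 = 20.3382
SE = √(s_p²·(1/23+1/14)) = 1.5287
t = (42.391−36.786)/1.5287 = 3.6668
df = 35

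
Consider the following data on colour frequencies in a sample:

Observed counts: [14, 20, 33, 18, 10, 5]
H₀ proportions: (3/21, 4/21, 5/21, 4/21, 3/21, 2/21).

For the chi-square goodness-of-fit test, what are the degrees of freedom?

df = k − 1 = 6 − 1 = 5

degrees of freedom = 5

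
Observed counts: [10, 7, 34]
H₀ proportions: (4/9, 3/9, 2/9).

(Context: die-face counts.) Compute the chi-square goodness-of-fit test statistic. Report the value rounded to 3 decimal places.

test statistic = 58.294

n = 51; E_i = n·p_i = [22.67, 17.00, 11.33]
χ² = (10−22.67)²/22.67 + (7−17.00)²/17.00 + (34−11.33)²/11.33 = 58.2941
df = 2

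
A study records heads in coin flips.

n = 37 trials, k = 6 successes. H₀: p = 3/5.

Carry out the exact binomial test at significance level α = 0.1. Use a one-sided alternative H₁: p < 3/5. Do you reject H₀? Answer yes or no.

reject H₀: yes

Exact binomial: n=37, k=6, p₀=3/5=0.6000
P(X≤6) from Σ C(n,i)·p₀^i·(1−p₀)^(n−i)
p-value (one-sided, H₁ less) = 0.00000
At α=0.1: p < α → reject H₀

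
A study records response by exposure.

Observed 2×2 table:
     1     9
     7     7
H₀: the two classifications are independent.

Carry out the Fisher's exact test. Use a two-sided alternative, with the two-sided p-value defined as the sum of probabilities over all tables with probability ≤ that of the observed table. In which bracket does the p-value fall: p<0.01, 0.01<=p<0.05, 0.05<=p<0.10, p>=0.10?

Margins: r₁=10, r₂=14, c₁=8, c₂=16, n=24
p_obs = C(10,1)·C(14,7)/C(24,8); sum pmf over tables with pmf ≤ p_obs
p-value (two-sided) = 0.07908
→ bracket: 0.05<=p<0.10

p-value bracket: 0.05<=p<0.10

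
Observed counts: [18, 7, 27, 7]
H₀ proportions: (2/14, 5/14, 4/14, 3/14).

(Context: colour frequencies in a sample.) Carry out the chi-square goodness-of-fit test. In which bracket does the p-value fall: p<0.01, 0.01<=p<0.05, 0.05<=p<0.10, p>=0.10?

n = 59; E_i = n·p_i = [8.43, 21.07, 16.86, 12.64]
χ² = (18−8.43)²/8.43 + (7−21.07)²/21.07 + (27−16.86)²/16.86 + (7−12.64)²/12.64 = 28.8876
df = 3
p-value (upper-tail) = 0.00000
→ bracket: p<0.01

p-value bracket: p<0.01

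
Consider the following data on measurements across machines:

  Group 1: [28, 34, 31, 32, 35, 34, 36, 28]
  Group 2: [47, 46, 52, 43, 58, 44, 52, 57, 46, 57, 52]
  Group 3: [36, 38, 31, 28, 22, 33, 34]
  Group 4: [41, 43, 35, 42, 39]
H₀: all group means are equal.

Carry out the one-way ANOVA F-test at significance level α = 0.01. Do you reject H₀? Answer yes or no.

reject H₀: yes

Group means [32.25, 50.36, 31.71, 40.00], grand mean 39.806
SSB = Σnᵢ(x̄ᵢ−x̄)² = 2141.365; SSW = ΣΣ(x−x̄ᵢ)² = 577.474
MSB = 2141.365/3 = 713.7882; MSW = 577.474/27 = 21.3879
F = MSB/MSW = 33.3734
df = (3, 27)
p-value (upper-tail) = 0.00000
At α=0.01: p < α → reject H₀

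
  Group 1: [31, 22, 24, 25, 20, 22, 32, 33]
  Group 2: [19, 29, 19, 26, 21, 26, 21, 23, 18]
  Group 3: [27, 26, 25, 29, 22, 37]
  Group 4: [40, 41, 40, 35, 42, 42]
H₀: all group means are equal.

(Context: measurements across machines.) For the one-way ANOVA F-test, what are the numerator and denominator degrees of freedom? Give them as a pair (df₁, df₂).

k = 4 groups, N = 29 total
df = (k−1, N−k) = (4−1, 29−4) = (3, 25)

degrees of freedom = [3, 25]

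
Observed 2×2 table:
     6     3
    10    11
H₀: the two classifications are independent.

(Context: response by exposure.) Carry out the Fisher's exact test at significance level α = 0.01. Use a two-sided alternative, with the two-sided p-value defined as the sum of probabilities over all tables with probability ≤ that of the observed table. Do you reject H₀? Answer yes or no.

Margins: r₁=9, r₂=21, c₁=16, c₂=14, n=30
p_obs = C(9,6)·C(21,10)/C(30,16); sum pmf over tables with pmf ≤ p_obs
p-value (two-sided) = 0.43972
At α=0.01: p ≥ α → fail to reject H₀

reject H₀: no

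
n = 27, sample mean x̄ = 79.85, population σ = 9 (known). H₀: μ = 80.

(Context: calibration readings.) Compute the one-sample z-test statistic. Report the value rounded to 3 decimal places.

test statistic = -0.087

SE = σ/√n = 9/√27 = 1.7321
z = (x̄−μ₀)/SE = (79.85−80)/1.7321 = -0.0866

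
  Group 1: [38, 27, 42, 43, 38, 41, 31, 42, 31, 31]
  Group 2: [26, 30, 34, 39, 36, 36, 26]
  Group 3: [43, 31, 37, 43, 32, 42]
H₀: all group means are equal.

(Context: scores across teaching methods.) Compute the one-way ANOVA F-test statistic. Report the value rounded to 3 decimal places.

Group means [36.40, 32.43, 38.00], grand mean 35.609
SSB = Σnᵢ(x̄ᵢ−x̄)² = 111.364; SSW = ΣΣ(x−x̄ᵢ)² = 620.114
MSB = 111.364/2 = 55.6820; MSW = 620.114/20 = 31.0057
F = MSB/MSW = 1.7959
df = (2, 20)

test statistic = 1.796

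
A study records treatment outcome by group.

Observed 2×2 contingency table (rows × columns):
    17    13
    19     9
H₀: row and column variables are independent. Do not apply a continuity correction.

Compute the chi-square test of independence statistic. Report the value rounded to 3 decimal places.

Row totals [30, 28], col totals [36, 22], n=58
χ² = (17−18.62)²/18.62 + (13−11.38)²/11.38 + (19−17.38)²/17.38 + (9−10.62)²/10.62 = 0.7703
df = 1

test statistic = 0.770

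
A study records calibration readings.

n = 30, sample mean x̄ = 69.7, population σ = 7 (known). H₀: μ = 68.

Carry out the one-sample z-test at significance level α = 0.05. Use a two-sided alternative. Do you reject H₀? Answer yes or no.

reject H₀: no

SE = σ/√n = 7/√30 = 1.2780
z = (x̄−μ₀)/SE = (69.7−68)/1.2780 = 1.3302
p-value (two-sided) = 0.18346
At α=0.05: p ≥ α → fail to reject H₀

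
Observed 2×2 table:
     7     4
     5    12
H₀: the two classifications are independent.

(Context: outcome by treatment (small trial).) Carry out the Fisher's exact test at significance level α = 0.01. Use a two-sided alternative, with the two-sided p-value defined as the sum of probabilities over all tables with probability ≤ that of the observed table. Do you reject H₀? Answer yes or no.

reject H₀: no

Margins: r₁=11, r₂=17, c₁=12, c₂=16, n=28
p_obs = C(11,7)·C(17,5)/C(28,12); sum pmf over tables with pmf ≤ p_obs
p-value (two-sided) = 0.12115
At α=0.01: p ≥ α → fail to reject H₀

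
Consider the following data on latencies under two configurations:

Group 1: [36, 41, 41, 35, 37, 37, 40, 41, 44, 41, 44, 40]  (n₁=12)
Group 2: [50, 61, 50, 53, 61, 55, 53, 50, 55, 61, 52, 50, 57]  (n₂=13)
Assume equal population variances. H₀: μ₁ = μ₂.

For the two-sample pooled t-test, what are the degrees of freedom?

df = n₁ + n₂ − 2 = 12 + 13 − 2 = 23

degrees of freedom = 23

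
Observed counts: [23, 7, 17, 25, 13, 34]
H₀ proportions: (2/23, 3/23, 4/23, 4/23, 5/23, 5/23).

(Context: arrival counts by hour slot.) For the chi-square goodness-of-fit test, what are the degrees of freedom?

df = k − 1 = 6 − 1 = 5

degrees of freedom = 5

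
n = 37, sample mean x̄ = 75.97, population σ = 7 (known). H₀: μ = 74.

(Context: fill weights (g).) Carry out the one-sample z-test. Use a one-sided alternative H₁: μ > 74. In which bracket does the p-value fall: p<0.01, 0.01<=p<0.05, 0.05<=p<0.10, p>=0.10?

p-value bracket: 0.01<=p<0.05

SE = σ/√n = 7/√37 = 1.1508
z = (x̄−μ₀)/SE = (75.97−74)/1.1508 = 1.7119
p-value (one-sided, H₁ greater) = 0.04346
→ bracket: 0.01<=p<0.05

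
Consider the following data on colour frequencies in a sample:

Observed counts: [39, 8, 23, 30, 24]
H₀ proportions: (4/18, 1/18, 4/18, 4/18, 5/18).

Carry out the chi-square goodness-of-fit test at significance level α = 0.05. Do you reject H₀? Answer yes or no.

reject H₀: no

n = 124; E_i = n·p_i = [27.56, 6.89, 27.56, 27.56, 34.44]
χ² = (39−27.56)²/27.56 + (8−6.89)²/6.89 + (23−27.56)²/27.56 + (30−27.56)²/27.56 + (24−34.44)²/34.44 = 9.0694
df = 4
p-value (upper-tail) = 0.05939
At α=0.05: p ≥ α → fail to reject H₀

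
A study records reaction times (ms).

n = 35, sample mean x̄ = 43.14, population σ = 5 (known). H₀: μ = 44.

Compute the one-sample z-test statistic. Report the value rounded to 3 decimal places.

SE = σ/√n = 5/√35 = 0.8452
z = (x̄−μ₀)/SE = (43.14−44)/0.8452 = -1.0176

test statistic = -1.018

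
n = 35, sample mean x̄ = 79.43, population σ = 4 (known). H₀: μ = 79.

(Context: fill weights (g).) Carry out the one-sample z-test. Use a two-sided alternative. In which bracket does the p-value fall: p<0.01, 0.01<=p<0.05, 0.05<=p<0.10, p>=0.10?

p-value bracket: p>=0.10

SE = σ/√n = 4/√35 = 0.6761
z = (x̄−μ₀)/SE = (79.43−79)/0.6761 = 0.6360
p-value (two-sided) = 0.52479
→ bracket: p>=0.10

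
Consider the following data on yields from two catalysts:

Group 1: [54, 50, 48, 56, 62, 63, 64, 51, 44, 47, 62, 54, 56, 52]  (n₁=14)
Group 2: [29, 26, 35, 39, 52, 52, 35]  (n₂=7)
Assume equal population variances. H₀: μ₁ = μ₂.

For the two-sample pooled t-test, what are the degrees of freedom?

df = n₁ + n₂ − 2 = 14 + 7 − 2 = 19

degrees of freedom = 19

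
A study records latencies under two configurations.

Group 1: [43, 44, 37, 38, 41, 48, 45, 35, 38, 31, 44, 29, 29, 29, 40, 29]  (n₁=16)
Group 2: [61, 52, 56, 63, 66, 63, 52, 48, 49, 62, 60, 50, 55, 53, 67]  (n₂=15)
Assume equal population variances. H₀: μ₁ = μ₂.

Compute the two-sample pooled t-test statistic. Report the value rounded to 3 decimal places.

test statistic = -8.472

x̄₁=37.500, s₁=6.522, n₁=16
x̄₂=57.133, s₂=6.368, n₂=15
s_p² = [15·6.522² + 14·6.368²]/29 = 41.5770
SE = √(s_p²·(1/16+1/15)) = 2.3174
t = (37.500−57.133)/2.3174 = -8.4721
df = 29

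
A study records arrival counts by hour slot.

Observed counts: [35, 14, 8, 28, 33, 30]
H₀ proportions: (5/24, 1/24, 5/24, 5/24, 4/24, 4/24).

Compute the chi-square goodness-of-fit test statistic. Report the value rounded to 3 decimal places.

n = 148; E_i = n·p_i = [30.83, 6.17, 30.83, 30.83, 24.67, 24.67]
χ² = (35−30.83)²/30.83 + (14−6.17)²/6.17 + (8−30.83)²/30.83 + (28−30.83)²/30.83 + (33−24.67)²/24.67 + (30−24.67)²/24.67 = 31.6514
df = 5

test statistic = 31.651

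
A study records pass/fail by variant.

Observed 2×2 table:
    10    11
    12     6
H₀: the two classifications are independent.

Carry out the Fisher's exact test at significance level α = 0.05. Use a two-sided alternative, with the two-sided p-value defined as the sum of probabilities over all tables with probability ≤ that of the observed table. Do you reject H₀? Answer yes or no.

reject H₀: no

Margins: r₁=21, r₂=18, c₁=22, c₂=17, n=39
p_obs = C(21,10)·C(18,12)/C(39,22); sum pmf over tables with pmf ≤ p_obs
p-value (two-sided) = 0.33400
At α=0.05: p ≥ α → fail to reject H₀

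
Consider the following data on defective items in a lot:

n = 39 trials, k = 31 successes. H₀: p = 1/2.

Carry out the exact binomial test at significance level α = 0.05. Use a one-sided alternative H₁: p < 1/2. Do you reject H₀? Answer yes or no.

Exact binomial: n=39, k=31, p₀=1/2=0.5000
P(X≤31) from Σ C(n,i)·p₀^i·(1−p₀)^(n−i)
p-value (one-sided, H₁ less) = 0.99996
At α=0.05: p ≥ α → fail to reject H₀

reject H₀: no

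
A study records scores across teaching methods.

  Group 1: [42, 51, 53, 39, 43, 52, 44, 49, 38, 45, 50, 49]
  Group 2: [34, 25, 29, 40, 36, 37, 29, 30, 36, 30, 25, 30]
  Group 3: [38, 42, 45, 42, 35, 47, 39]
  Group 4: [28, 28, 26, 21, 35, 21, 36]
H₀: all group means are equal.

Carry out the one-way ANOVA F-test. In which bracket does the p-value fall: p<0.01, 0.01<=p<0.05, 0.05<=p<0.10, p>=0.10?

Group means [46.25, 31.75, 41.14, 27.86], grand mean 37.342
SSB = Σnᵢ(x̄ᵢ−x̄)² = 2058.338; SSW = ΣΣ(x−x̄ᵢ)² = 856.214
MSB = 2058.338/3 = 686.1128; MSW = 856.214/34 = 25.1828
F = MSB/MSW = 27.2453
df = (3, 34)
p-value (upper-tail) = 0.00000
→ bracket: p<0.01

p-value bracket: p<0.01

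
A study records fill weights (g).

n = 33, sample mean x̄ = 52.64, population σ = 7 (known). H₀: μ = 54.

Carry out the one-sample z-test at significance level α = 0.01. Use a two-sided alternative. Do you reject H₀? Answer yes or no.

SE = σ/√n = 7/√33 = 1.2185
z = (x̄−μ₀)/SE = (52.64−54)/1.2185 = -1.1161
p-value (two-sided) = 0.26439
At α=0.01: p ≥ α → fail to reject H₀

reject H₀: no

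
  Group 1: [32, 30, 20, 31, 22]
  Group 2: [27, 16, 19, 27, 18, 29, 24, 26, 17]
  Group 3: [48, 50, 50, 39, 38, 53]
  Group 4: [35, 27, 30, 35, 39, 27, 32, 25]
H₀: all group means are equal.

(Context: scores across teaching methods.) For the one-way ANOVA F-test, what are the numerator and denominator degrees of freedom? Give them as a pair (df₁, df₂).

k = 4 groups, N = 28 total
df = (k−1, N−k) = (4−1, 28−4) = (3, 24)

degrees of freedom = [3, 24]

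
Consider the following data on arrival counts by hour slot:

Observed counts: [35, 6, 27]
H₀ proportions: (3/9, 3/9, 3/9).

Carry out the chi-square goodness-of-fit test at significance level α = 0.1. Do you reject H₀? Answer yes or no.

reject H₀: yes

n = 68; E_i = n·p_i = [22.67, 22.67, 22.67]
χ² = (35−22.67)²/22.67 + (6−22.67)²/22.67 + (27−22.67)²/22.67 = 19.7941
df = 2
p-value (upper-tail) = 0.00005
At α=0.1: p < α → reject H₀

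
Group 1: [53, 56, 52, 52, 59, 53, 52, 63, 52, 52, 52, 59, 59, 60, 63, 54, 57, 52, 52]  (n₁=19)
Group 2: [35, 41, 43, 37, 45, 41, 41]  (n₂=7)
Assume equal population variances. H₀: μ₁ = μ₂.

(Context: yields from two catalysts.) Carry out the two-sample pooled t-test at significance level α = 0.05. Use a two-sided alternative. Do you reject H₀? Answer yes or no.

x̄₁=55.368, s₁=3.975, n₁=19
x̄₂=40.429, s₂=3.409, n₂=7
s_p² = [18·3.975² + 6·3.409²]/24 = 14.7556
SE = √(s_p²·(1/19+1/7)) = 1.6984
t = (55.368−40.429)/1.6984 = 8.7964
df = 24
p-value (two-sided) = 0.00000
At α=0.05: p < α → reject H₀

reject H₀: yes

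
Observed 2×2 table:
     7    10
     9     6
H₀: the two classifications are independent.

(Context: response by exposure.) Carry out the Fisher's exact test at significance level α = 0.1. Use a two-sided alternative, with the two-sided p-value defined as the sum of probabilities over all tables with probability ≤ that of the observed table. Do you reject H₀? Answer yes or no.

Margins: r₁=17, r₂=15, c₁=16, c₂=16, n=32
p_obs = C(17,7)·C(15,9)/C(32,16); sum pmf over tables with pmf ≤ p_obs
p-value (two-sided) = 0.47949
At α=0.1: p ≥ α → fail to reject H₀

reject H₀: no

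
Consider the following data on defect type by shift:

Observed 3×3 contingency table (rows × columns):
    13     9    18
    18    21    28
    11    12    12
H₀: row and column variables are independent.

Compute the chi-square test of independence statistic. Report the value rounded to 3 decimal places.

Row totals [40, 67, 35], col totals [42, 42, 58], n=142
χ² = (13−11.83)²/11.83 + (9−11.83)²/11.83 + (18−16.34)²/16.34 + (18−19.82)²/19.82 + (21−19.82)²/19.82 + (28−27.37)²/27.37 + (11−10.35)²/10.35 + (12−10.35)²/10.35 + (12−14.30)²/14.30 = 1.8854
df = 4

test statistic = 1.885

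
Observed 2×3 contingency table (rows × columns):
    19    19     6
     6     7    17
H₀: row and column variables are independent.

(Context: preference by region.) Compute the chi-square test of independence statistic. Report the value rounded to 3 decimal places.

test statistic = 15.464

Row totals [44, 30], col totals [25, 26, 23], n=74
χ² = (19−14.86)²/14.86 + (19−15.46)²/15.46 + (6−13.68)²/13.68 + (6−10.14)²/10.14 + (7−10.54)²/10.54 + (17−9.32)²/9.32 = 15.4642
df = 2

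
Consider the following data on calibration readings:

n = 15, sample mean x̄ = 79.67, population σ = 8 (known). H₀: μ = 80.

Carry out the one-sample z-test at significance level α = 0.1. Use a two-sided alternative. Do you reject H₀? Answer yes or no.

reject H₀: no

SE = σ/√n = 8/√15 = 2.0656
z = (x̄−μ₀)/SE = (79.67−80)/2.0656 = -0.1598
p-value (two-sided) = 0.87307
At α=0.1: p ≥ α → fail to reject H₀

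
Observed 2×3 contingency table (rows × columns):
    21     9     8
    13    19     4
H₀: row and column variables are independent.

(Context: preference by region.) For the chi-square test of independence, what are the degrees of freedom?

degrees of freedom = 2

df = (r−1)(c−1) = (2−1)·(3−1) = 2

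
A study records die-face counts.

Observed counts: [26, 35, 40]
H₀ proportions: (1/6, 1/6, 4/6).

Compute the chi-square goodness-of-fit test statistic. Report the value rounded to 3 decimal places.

n = 101; E_i = n·p_i = [16.83, 16.83, 67.33]
χ² = (26−16.83)²/16.83 + (35−16.83)²/16.83 + (40−67.33)²/67.33 = 35.6931
df = 2

test statistic = 35.693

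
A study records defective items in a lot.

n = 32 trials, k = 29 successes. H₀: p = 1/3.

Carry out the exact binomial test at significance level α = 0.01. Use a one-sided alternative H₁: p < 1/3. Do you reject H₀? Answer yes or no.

Exact binomial: n=32, k=29, p₀=1/3=0.3333
P(X≤29) from Σ C(n,i)·p₀^i·(1−p₀)^(n−i)
p-value (one-sided, H₁ less) = 1.00000
At α=0.01: p ≥ α → fail to reject H₀

reject H₀: no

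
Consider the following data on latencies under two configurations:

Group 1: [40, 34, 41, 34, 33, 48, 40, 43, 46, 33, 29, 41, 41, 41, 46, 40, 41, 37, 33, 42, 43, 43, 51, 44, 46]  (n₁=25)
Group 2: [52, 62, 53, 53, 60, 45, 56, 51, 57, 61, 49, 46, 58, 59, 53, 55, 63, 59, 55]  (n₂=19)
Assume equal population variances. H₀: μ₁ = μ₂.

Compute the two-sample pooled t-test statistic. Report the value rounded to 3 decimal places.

test statistic = -9.179

x̄₁=40.400, s₁=5.362, n₁=25
x̄₂=55.105, s₂=5.130, n₂=19
s_p² = [24·5.362² + 18·5.130²]/42 = 27.7093
SE = √(s_p²·(1/25+1/19)) = 1.6021
t = (40.400−55.105)/1.6021 = -9.1787
df = 42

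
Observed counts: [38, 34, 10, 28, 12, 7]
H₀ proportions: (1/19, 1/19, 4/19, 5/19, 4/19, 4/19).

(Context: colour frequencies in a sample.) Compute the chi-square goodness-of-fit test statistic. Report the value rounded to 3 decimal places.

n = 129; E_i = n·p_i = [6.79, 6.79, 27.16, 33.95, 27.16, 27.16]
χ² = (38−6.79)²/6.79 + (34−6.79)²/6.79 + (10−27.16)²/27.16 + (28−33.95)²/33.95 + (12−27.16)²/27.16 + (7−27.16)²/27.16 = 287.8291
df = 5

test statistic = 287.829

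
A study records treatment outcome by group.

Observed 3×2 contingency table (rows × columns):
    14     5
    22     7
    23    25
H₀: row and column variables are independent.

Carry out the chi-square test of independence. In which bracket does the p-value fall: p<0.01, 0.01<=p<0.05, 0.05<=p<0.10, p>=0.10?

Row totals [19, 29, 48], col totals [59, 37], n=96
χ² = (14−11.68)²/11.68 + (5−7.32)²/7.32 + (22−17.82)²/17.82 + (7−11.18)²/11.18 + (23−29.50)²/29.50 + (25−18.50)²/18.50 = 7.4550
df = 2
p-value (upper-tail) = 0.02405
→ bracket: 0.01<=p<0.05

p-value bracket: 0.01<=p<0.05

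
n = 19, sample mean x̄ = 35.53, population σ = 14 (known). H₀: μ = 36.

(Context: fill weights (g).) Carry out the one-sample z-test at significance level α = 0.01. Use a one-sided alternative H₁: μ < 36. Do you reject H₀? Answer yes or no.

reject H₀: no

SE = σ/√n = 14/√19 = 3.2118
z = (x̄−μ₀)/SE = (35.53−36)/3.2118 = -0.1463
p-value (one-sided, H₁ less) = 0.44183
At α=0.01: p ≥ α → fail to reject H₀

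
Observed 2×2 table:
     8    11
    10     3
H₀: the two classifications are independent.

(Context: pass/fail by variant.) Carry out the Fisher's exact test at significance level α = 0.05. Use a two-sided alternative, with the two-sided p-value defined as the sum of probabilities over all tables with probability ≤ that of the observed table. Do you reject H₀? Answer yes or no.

Margins: r₁=19, r₂=13, c₁=18, c₂=14, n=32
p_obs = C(19,8)·C(13,10)/C(32,18); sum pmf over tables with pmf ≤ p_obs
p-value (two-sided) = 0.07511
At α=0.05: p ≥ α → fail to reject H₀

reject H₀: no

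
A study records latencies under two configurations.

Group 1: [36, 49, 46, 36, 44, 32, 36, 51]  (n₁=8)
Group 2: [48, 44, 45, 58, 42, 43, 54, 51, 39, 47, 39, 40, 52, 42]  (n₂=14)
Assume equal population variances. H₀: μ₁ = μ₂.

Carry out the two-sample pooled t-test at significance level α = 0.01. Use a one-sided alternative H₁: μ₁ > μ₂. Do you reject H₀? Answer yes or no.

x̄₁=41.250, s₁=7.106, n₁=8
x̄₂=46.000, s₂=5.910, n₂=14
s_p² = [7·7.106² + 13·5.910²]/20 = 40.3750
SE = √(s_p²·(1/8+1/14)) = 2.8162
t = (41.250−46.000)/2.8162 = -1.6867
df = 20
p-value (one-sided, H₁ greater) = 0.94640
At α=0.01: p ≥ α → fail to reject H₀

reject H₀: no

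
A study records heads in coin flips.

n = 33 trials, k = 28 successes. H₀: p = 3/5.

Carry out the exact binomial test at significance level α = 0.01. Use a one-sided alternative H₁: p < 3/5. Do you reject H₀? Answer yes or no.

Exact binomial: n=33, k=28, p₀=3/5=0.6000
P(X≤28) from Σ C(n,i)·p₀^i·(1−p₀)^(n−i)
p-value (one-sided, H₁ less) = 0.99952
At α=0.01: p ≥ α → fail to reject H₀

reject H₀: no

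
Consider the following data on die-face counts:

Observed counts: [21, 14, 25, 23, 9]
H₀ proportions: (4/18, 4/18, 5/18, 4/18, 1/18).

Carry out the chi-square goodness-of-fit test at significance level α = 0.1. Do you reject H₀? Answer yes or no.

n = 92; E_i = n·p_i = [20.44, 20.44, 25.56, 20.44, 5.11]
χ² = (21−20.44)²/20.44 + (14−20.44)²/20.44 + (25−25.56)²/25.56 + (23−20.44)²/20.44 + (9−5.11)²/5.11 = 5.3370
df = 4
p-value (upper-tail) = 0.25444
At α=0.1: p ≥ α → fail to reject H₀

reject H₀: no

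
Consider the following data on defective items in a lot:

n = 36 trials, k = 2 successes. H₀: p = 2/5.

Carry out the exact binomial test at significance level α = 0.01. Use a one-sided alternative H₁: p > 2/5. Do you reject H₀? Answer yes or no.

Exact binomial: n=36, k=2, p₀=2/5=0.4000
P(X≥2) from Σ C(n,i)·p₀^i·(1−p₀)^(n−i)
p-value (one-sided, H₁ greater) = 1.00000
At α=0.01: p ≥ α → fail to reject H₀

reject H₀: no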